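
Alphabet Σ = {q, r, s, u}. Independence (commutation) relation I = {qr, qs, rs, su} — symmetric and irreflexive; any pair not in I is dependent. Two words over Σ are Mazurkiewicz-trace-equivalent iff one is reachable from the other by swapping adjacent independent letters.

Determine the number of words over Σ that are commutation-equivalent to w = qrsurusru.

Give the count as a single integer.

72

0(q) covers ∅
1(r) covers ∅
2(s) covers ∅
3(u) covers 0:q, 1:r
4(r) covers 3:u
5(u) covers 4:r
6(s) covers 2:s
7(r) covers 5:u
8(u) covers 7:r
floor of heap: 0:q, 1:r, 2:s
completions by unplaced set U, small U first (add the entries for U minus each lowest piece of U):
  |U|=1: {6}:1  {8}:1
  |U|=2: {2,6}:1  {6,8}:2  {7,8}:1
  |U|=3: {2,6,8}:3  {5,7,8}:1  {6,7,8}:3
  |U|=4: {2,6,7,8}:6  {4,5,7,8}:1  {5,6,7,8}:4
  |U|=5: {2,5,6,7,8}:10  {3,4,5,7,8}:1  {4,5,6,7,8}:5
  |U|=6: {0,3,4,5,7,8}:1  {1,3,4,5,7,8}:1  {2,4,5,6,7,8}:15  {3,4,5,6,7,8}:6
  |U|=7: {0,1,3,4,5,7,8}:2  {0,3,4,5,6,7,8}:7  {1,3,4,5,6,7,8}:7  {2,3,4,5,6,7,8}:21
  start at 0(q): 28
  start at 1(r): 28
  start at 2(s): 16
sum over floor = 72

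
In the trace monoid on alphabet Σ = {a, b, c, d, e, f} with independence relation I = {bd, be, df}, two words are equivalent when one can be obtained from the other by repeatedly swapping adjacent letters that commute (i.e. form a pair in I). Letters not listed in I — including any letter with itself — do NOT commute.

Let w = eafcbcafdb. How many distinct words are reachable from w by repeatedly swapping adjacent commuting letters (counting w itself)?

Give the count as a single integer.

0(e) covers ∅
1(a) covers 0:e
2(f) covers 1:a
3(c) covers 2:f
4(b) covers 3:c
5(c) covers 4:b
6(a) covers 5:c
7(f) covers 6:a
8(d) covers 6:a
9(b) covers 7:f
floor of heap: 0:e
completions by unplaced set U, small U first (add the entries for U minus each lowest piece of U):
  |U|=1: {8}:1  {9}:1
  |U|=2: {7,9}:1  {8,9}:2
  |U|=3: {7,8,9}:3
  |U|=4: {6,7,8,9}:3
  |U|=5: {5,6,7,8,9}:3
  |U|=6: {4,5,6,7,8,9}:3
  |U|=7: {3,4,5,6,7,8,9}:3
  |U|=8: {2,3,4,5,6,7,8,9}:3
  start at 0(e): 3

3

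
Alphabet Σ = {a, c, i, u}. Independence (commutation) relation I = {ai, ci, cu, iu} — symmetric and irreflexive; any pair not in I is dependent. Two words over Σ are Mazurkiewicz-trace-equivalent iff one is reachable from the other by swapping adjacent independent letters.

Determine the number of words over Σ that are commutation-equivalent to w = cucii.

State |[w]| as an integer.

30

piece 0:c — minimal
piece 1:u — minimal
piece 2:c rests on {0:c}
piece 3:i — minimal
piece 4:i rests on {3:i}
minimal pieces: {0:c, 1:u, 3:i}
ways to finish when only these pieces remain (= sum over removing one remaining piece with nothing left below it):
  1 left: {1}→1  {2}→1  {4}→1
  2 left: {0,2}→1  {1,2}→2  {1,4}→2  {2,4}→2  {3,4}→1
  3 left: {0,1,2}→3  {0,2,4}→3  {1,2,4}→6  {1,3,4}→3  {2,3,4}→3
  placing 0:c first → 12 extensions
  placing 1:u first → 6 extensions
  placing 3:i first → 12 extensions
total linear extensions = 30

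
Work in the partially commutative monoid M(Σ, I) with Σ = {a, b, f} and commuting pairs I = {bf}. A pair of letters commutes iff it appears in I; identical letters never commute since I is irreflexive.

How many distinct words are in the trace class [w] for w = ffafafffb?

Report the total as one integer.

#0=f has no predecessor
#1=f depends on [0:f]
#2=a depends on [1:f]
#3=f depends on [2:a]
#4=a depends on [3:f]
#5=f depends on [4:a]
#6=f depends on [5:f]
#7=f depends on [6:f]
#8=b depends on [4:a]
sources: [0:f]
N(rest) = Σ N(rest − s) over sources s of rest; N(one piece) = 1:
  size 1 → [7]=1  [8]=1
  size 2 → [6,7]=1  [7,8]=2
  size 3 → [5,6,7]=1  [6,7,8]=3
  size 4 → [5,6,7,8]=4
  size 5 → [4,5,6,7,8]=4
  size 6 → [3,4,5,6,7,8]=4
  size 7 → [2,3,4,5,6,7,8]=4
  first=0(f) contributes 4

4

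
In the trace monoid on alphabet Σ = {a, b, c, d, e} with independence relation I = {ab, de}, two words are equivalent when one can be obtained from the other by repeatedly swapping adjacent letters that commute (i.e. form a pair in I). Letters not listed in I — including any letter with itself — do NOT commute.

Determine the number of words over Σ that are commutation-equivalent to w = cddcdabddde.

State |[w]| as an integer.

#0=c has no predecessor
#1=d depends on [0:c]
#2=d depends on [1:d]
#3=c depends on [2:d]
#4=d depends on [3:c]
#5=a depends on [4:d]
#6=b depends on [4:d]
#7=d depends on [5:a, 6:b]
#8=d depends on [7:d]
#9=d depends on [8:d]
#10=e depends on [5:a, 6:b]
sources: [0:c]
N(rest) = Σ N(rest − s) over sources s of rest; N(one piece) = 1:
  size 1 → [9]=1  [10]=1
  size 2 → [8,9]=1  [9,10]=2
  size 3 → [7,8,9]=1  [8,9,10]=3
  size 4 → [7,8,9,10]=4
  size 5 → [5,7,8,9,10]=4  [6,7,8,9,10]=4
  size 6 → [5,6,7,8,9,10]=8
  size 7 → [4,5,6,7,8,9,10]=8
  size 8 → [3,4,5,6,7,8,9,10]=8
  size 9 → [2,3,4,5,6,7,8,9,10]=8
  first=0(c) contributes 8

8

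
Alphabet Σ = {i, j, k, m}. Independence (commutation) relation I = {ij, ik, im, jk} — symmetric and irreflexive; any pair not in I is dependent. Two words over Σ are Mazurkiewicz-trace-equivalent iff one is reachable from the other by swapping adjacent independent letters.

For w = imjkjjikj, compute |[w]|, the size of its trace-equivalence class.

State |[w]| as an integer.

540

#0=i has no predecessor
#1=m has no predecessor
#2=j depends on [1:m]
#3=k depends on [1:m]
#4=j depends on [2:j]
#5=j depends on [4:j]
#6=i depends on [0:i]
#7=k depends on [3:k]
#8=j depends on [5:j]
sources: [0:i, 1:m]
N(rest) = Σ N(rest − s) over sources s of rest; N(one piece) = 1:
  size 1 → [6]=1  [7]=1  [8]=1
  size 2 → [0,6]=1  [3,7]=1  [5,8]=1  [6,7]=2  [6,8]=2  [7,8]=2
  size 3 → [0,6,7]=3  [0,6,8]=3  [3,6,7]=3  [3,7,8]=3  [4,5,8]=1  [5,6,8]=3  [5,7,8]=3  [6,7,8]=6
  size 4 → [0,3,6,7]=6  [0,5,6,8]=6  [0,6,7,8]=12  [2,4,5,8]=1  [3,5,7,8]=6  [3,6,7,8]=12  [4,5,6,8]=4  [4,5,7,8]=4  [5,6,7,8]=12
  size 5 → [0,3,6,7,8]=30  [0,4,5,6,8]=10  [0,5,6,7,8]=30  [2,4,5,6,8]=5  [2,4,5,7,8]=5  [3,4,5,7,8]=10  [3,5,6,7,8]=30  [4,5,6,7,8]=20
  size 6 → [0,2,4,5,6,8]=15  [0,3,5,6,7,8]=90  [0,4,5,6,7,8]=60  [2,3,4,5,7,8]=15  [2,4,5,6,7,8]=30  [3,4,5,6,7,8]=60
  size 7 → [0,2,4,5,6,7,8]=105  [0,3,4,5,6,7,8]=210  [1,2,3,4,5,7,8]=15  [2,3,4,5,6,7,8]=105
  first=0(i) contributes 120
  first=1(m) contributes 420
|[w]| = 540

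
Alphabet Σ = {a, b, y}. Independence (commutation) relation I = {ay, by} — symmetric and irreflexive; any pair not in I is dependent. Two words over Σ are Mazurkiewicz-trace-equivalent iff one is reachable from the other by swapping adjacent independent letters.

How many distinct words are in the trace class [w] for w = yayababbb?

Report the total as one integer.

piece 0:y — minimal
piece 1:a — minimal
piece 2:y rests on {0:y}
piece 3:a rests on {1:a}
piece 4:b rests on {3:a}
piece 5:a rests on {4:b}
piece 6:b rests on {5:a}
piece 7:b rests on {6:b}
piece 8:b rests on {7:b}
minimal pieces: {0:y, 1:a}
ways to finish when only these pieces remain (= sum over removing one remaining piece with nothing left below it):
  1 left: {2}→1  {8}→1
  2 left: {0,2}→1  {2,8}→2  {7,8}→1
  3 left: {0,2,8}→3  {2,7,8}→3  {6,7,8}→1
  4 left: {0,2,7,8}→6  {2,6,7,8}→4  {5,6,7,8}→1
  5 left: {0,2,6,7,8}→10  {2,5,6,7,8}→5  {4,5,6,7,8}→1
  6 left: {0,2,5,6,7,8}→15  {2,4,5,6,7,8}→6  {3,4,5,6,7,8}→1
  7 left: {0,2,4,5,6,7,8}→21  {1,3,4,5,6,7,8}→1  {2,3,4,5,6,7,8}→7
  placing 0:y first → 8 extensions
  placing 1:a first → 28 extensions
total linear extensions = 36

36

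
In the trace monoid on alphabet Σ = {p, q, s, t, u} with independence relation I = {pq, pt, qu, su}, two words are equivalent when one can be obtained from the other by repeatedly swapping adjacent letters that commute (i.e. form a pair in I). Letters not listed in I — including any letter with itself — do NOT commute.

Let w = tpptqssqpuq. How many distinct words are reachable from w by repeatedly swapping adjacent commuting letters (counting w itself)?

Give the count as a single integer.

60

0(t) covers ∅
1(p) covers ∅
2(p) covers 1:p
3(t) covers 0:t
4(q) covers 3:t
5(s) covers 2:p, 4:q
6(s) covers 5:s
7(q) covers 6:s
8(p) covers 6:s
9(u) covers 8:p
10(q) covers 7:q
floor of heap: 0:t, 1:p
completions by unplaced set U, small U first (add the entries for U minus each lowest piece of U):
  |U|=1: {9}:1  {10}:1
  |U|=2: {7,10}:1  {8,9}:1  {9,10}:2
  |U|=3: {7,9,10}:3  {8,9,10}:3
  |U|=4: {7,8,9,10}:6
  |U|=5: {6,7,8,9,10}:6
  |U|=6: {5,6,7,8,9,10}:6
  |U|=7: {2,5,6,7,8,9,10}:6  {4,5,6,7,8,9,10}:6
  |U|=8: {1,2,5,6,7,8,9,10}:6  {2,4,5,6,7,8,9,10}:12  {3,4,5,6,7,8,9,10}:6
  |U|=9: {0,3,4,5,6,7,8,9,10}:6  {1,2,4,5,6,7,8,9,10}:18  {2,3,4,5,6,7,8,9,10}:18
  start at 0(t): 36
  start at 1(p): 24
sum over floor = 60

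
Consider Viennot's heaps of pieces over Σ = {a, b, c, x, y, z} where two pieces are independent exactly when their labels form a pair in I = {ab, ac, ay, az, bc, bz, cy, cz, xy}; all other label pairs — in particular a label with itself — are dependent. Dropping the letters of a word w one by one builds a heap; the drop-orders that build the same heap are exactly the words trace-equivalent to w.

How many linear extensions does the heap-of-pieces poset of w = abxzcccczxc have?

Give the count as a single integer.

30

piece 0:a — minimal
piece 1:b — minimal
piece 2:x rests on {0:a, 1:b}
piece 3:z rests on {2:x}
piece 4:c rests on {2:x}
piece 5:c rests on {4:c}
piece 6:c rests on {5:c}
piece 7:c rests on {6:c}
piece 8:z rests on {3:z}
piece 9:x rests on {7:c, 8:z}
piece 10:c rests on {9:x}
minimal pieces: {0:a, 1:b}
ways to finish when only these pieces remain (= sum over removing one remaining piece with nothing left below it):
  1 left: {10}→1
  2 left: {9,10}→1
  3 left: {7,9,10}→1  {8,9,10}→1
  4 left: {3,8,9,10}→1  {6,7,9,10}→1  {7,8,9,10}→2
  5 left: {3,7,8,9,10}→3  {5,6,7,9,10}→1  {6,7,8,9,10}→3
  6 left: {3,6,7,8,9,10}→6  {4,5,6,7,9,10}→1  {5,6,7,8,9,10}→4
  7 left: {3,5,6,7,8,9,10}→10  {4,5,6,7,8,9,10}→5
  8 left: {3,4,5,6,7,8,9,10}→15
  9 left: {2,3,4,5,6,7,8,9,10}→15
  placing 0:a first → 15 extensions
  placing 1:b first → 15 extensions
total linear extensions = 30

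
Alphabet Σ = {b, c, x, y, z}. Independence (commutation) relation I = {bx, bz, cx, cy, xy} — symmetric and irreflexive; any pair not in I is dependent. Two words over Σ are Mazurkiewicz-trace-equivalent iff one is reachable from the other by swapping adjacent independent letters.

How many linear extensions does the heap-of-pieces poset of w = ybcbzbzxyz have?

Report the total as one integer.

drop 0:y onto floor
drop 1:b onto {0:y}
drop 2:c onto {1:b}
drop 3:b onto {2:c}
drop 4:z onto {2:c}
drop 5:b onto {3:b}
drop 6:z onto {4:z}
drop 7:x onto {6:z}
drop 8:y onto {5:b, 6:z}
drop 9:z onto {7:x, 8:y}
ground layer = {0:y}
drop-orders for the pieces not yet dropped (sum over which currently-grounded one goes next):
  1 to go: {9} 1
  2 to go: {7,9} 1  {8,9} 1
  3 to go: {5,8,9} 1  {7,8,9} 2
  4 to go: {3,5,8,9} 1  {5,7,8,9} 3  {6,7,8,9} 2
  5 to go: {3,5,7,8,9} 4  {4,6,7,8,9} 2  {5,6,7,8,9} 5
  6 to go: {3,5,6,7,8,9} 9  {4,5,6,7,8,9} 7
  7 to go: {3,4,5,6,7,8,9} 16
  8 to go: {2,3,4,5,6,7,8,9} 16
  if 0:y drops first: 16 orders

16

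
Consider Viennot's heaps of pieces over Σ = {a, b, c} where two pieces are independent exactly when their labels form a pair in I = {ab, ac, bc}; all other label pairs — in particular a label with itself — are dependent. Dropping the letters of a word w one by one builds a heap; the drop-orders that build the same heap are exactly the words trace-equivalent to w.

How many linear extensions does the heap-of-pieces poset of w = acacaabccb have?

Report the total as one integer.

#0=a has no predecessor
#1=c has no predecessor
#2=a depends on [0:a]
#3=c depends on [1:c]
#4=a depends on [2:a]
#5=a depends on [4:a]
#6=b has no predecessor
#7=c depends on [3:c]
#8=c depends on [7:c]
#9=b depends on [6:b]
sources: [0:a, 1:c, 6:b]
N(rest) = Σ N(rest − s) over sources s of rest; N(one piece) = 1:
  size 1 → [5]=1  [8]=1  [9]=1
  size 2 → [4,5]=1  [5,8]=2  [5,9]=2  [6,9]=1  [7,8]=1  [8,9]=2
  size 3 → [2,4,5]=1  [3,7,8]=1  [4,5,8]=3  [4,5,9]=3  [5,6,9]=3  [5,7,8]=3  [5,8,9]=6  [6,8,9]=3  [7,8,9]=3
  size 4 → [0,2,4,5]=1  [1,3,7,8]=1  [2,4,5,8]=4  [2,4,5,9]=4  [3,5,7,8]=4  [3,7,8,9]=4  [4,5,6,9]=6  [4,5,7,8]=6  [4,5,8,9]=12  [5,6,8,9]=12  [5,7,8,9]=12  [6,7,8,9]=6
  size 5 → [0,2,4,5,8]=5  [0,2,4,5,9]=5  [1,3,5,7,8]=5  [1,3,7,8,9]=5  [2,4,5,6,9]=10  [2,4,5,7,8]=10  [2,4,5,8,9]=20  [3,4,5,7,8]=10  [3,5,7,8,9]=20  [3,6,7,8,9]=10  [4,5,6,8,9]=30  [4,5,7,8,9]=30  [5,6,7,8,9]=30
  size 6 → [0,2,4,5,6,9]=15  [0,2,4,5,7,8]=15  [0,2,4,5,8,9]=30  [1,3,4,5,7,8]=15  [1,3,5,7,8,9]=30  [1,3,6,7,8,9]=15  [2,3,4,5,7,8]=20  [2,4,5,6,8,9]=60  [2,4,5,7,8,9]=60  [3,4,5,7,8,9]=60  [3,5,6,7,8,9]=60  [4,5,6,7,8,9]=90
  size 7 → [0,2,3,4,5,7,8]=35  [0,2,4,5,6,8,9]=105  [0,2,4,5,7,8,9]=105  [1,2,3,4,5,7,8]=35  [1,3,4,5,7,8,9]=105  [1,3,5,6,7,8,9]=105  [2,3,4,5,7,8,9]=140  [2,4,5,6,7,8,9]=210  [3,4,5,6,7,8,9]=210
  size 8 → [0,1,2,3,4,5,7,8]=70  [0,2,3,4,5,7,8,9]=280  [0,2,4,5,6,7,8,9]=420  [1,2,3,4,5,7,8,9]=280  [1,3,4,5,6,7,8,9]=420  [2,3,4,5,6,7,8,9]=560
  first=0(a) contributes 1260
  first=1(c) contributes 1260
  first=6(b) contributes 630
|[w]| = 3150

3150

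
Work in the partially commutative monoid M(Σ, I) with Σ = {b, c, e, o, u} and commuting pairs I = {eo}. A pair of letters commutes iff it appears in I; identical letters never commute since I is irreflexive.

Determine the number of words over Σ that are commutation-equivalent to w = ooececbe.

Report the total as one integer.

3

piece 0:o — minimal
piece 1:o rests on {0:o}
piece 2:e — minimal
piece 3:c rests on {1:o, 2:e}
piece 4:e rests on {3:c}
piece 5:c rests on {4:e}
piece 6:b rests on {5:c}
piece 7:e rests on {6:b}
minimal pieces: {0:o, 2:e}
ways to finish when only these pieces remain (= sum over removing one remaining piece with nothing left below it):
  1 left: {7}→1
  2 left: {6,7}→1
  3 left: {5,6,7}→1
  4 left: {4,5,6,7}→1
  5 left: {3,4,5,6,7}→1
  6 left: {1,3,4,5,6,7}→1  {2,3,4,5,6,7}→1
  placing 0:o first → 2 extensions
  placing 2:e first → 1 extensions
total linear extensions = 3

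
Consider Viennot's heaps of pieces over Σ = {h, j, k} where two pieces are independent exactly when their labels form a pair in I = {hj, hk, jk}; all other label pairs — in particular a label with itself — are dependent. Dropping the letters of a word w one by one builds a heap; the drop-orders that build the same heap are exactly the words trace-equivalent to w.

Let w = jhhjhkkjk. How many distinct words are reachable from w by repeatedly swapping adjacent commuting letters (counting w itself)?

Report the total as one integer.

1680

drop 0:j onto floor
drop 1:h onto floor
drop 2:h onto {1:h}
drop 3:j onto {0:j}
drop 4:h onto {2:h}
drop 5:k onto floor
drop 6:k onto {5:k}
drop 7:j onto {3:j}
drop 8:k onto {6:k}
ground layer = {0:j, 1:h, 5:k}
drop-orders for the pieces not yet dropped (sum over which currently-grounded one goes next):
  1 to go: {4} 1  {7} 1  {8} 1
  2 to go: {2,4} 1  {3,7} 1  {4,7} 2  {4,8} 2  {6,8} 1  {7,8} 2
  3 to go: {0,3,7} 1  {1,2,4} 1  {2,4,7} 3  {2,4,8} 3  {3,4,7} 3  {3,7,8} 3  {4,6,8} 3  {4,7,8} 6  {5,6,8} 1  {6,7,8} 3
  4 to go: {0,3,4,7} 4  {0,3,7,8} 4  {1,2,4,7} 4  {1,2,4,8} 4  {2,3,4,7} 6  {2,4,6,8} 6  {2,4,7,8} 12  {3,4,7,8} 12  {3,6,7,8} 6  {4,5,6,8} 4  {4,6,7,8} 12  {5,6,7,8} 4
  5 to go: {0,2,3,4,7} 10  {0,3,4,7,8} 20  {0,3,6,7,8} 10  {1,2,3,4,7} 10  {1,2,4,6,8} 10  {1,2,4,7,8} 20  {2,3,4,7,8} 30  {2,4,5,6,8} 10  {2,4,6,7,8} 30  {3,4,6,7,8} 30  {3,5,6,7,8} 10  {4,5,6,7,8} 20
  6 to go: {0,1,2,3,4,7} 20  {0,2,3,4,7,8} 60  {0,3,4,6,7,8} 60  {0,3,5,6,7,8} 20  {1,2,3,4,7,8} 60  {1,2,4,5,6,8} 20  {1,2,4,6,7,8} 60  {2,3,4,6,7,8} 90  {2,4,5,6,7,8} 60  {3,4,5,6,7,8} 60
  7 to go: {0,1,2,3,4,7,8} 140  {0,2,3,4,6,7,8} 210  {0,3,4,5,6,7,8} 140  {1,2,3,4,6,7,8} 210  {1,2,4,5,6,7,8} 140  {2,3,4,5,6,7,8} 210
  if 0:j drops first: 560 orders
  if 1:h drops first: 560 orders
  if 5:k drops first: 560 orders
heap linearizations: 1680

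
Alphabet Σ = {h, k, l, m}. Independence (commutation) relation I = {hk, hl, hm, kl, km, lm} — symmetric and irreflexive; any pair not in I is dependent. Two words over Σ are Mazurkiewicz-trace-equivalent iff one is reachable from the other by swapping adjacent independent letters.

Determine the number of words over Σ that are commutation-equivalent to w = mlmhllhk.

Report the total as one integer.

drop 0:m onto floor
drop 1:l onto floor
drop 2:m onto {0:m}
drop 3:h onto floor
drop 4:l onto {1:l}
drop 5:l onto {4:l}
drop 6:h onto {3:h}
drop 7:k onto floor
ground layer = {0:m, 1:l, 3:h, 7:k}
drop-orders for the pieces not yet dropped (sum over which currently-grounded one goes next):
  1 to go: {2} 1  {5} 1  {6} 1  {7} 1
  2 to go: {0,2} 1  {2,5} 2  {2,6} 2  {2,7} 2  {3,6} 1  {4,5} 1  {5,6} 2  {5,7} 2  {6,7} 2
  3 to go: {0,2,5} 3  {0,2,6} 3  {0,2,7} 3  {1,4,5} 1  {2,3,6} 3  {2,4,5} 3  {2,5,6} 6  {2,5,7} 6  {2,6,7} 6  {3,5,6} 3  {3,6,7} 3  {4,5,6} 3  {4,5,7} 3  {5,6,7} 6
  4 to go: {0,2,3,6} 6  {0,2,4,5} 6  {0,2,5,6} 12  {0,2,5,7} 12  {0,2,6,7} 12  {1,2,4,5} 4  {1,4,5,6} 4  {1,4,5,7} 4  {2,3,5,6} 12  {2,3,6,7} 12  {2,4,5,6} 12  {2,4,5,7} 12  {2,5,6,7} 24  {3,4,5,6} 6  {3,5,6,7} 12  {4,5,6,7} 12
  5 to go: {0,1,2,4,5} 10  {0,2,3,5,6} 30  {0,2,3,6,7} 30  {0,2,4,5,6} 30  {0,2,4,5,7} 30  {0,2,5,6,7} 60  {1,2,4,5,6} 20  {1,2,4,5,7} 20  {1,3,4,5,6} 10  {1,4,5,6,7} 20  {2,3,4,5,6} 30  {2,3,5,6,7} 60  {2,4,5,6,7} 60  {3,4,5,6,7} 30
  6 to go: {0,1,2,4,5,6} 60  {0,1,2,4,5,7} 60  {0,2,3,4,5,6} 90  {0,2,3,5,6,7} 180  {0,2,4,5,6,7} 180  {1,2,3,4,5,6} 60  {1,2,4,5,6,7} 120  {1,3,4,5,6,7} 60  {2,3,4,5,6,7} 180
  if 0:m drops first: 420 orders
  if 1:l drops first: 630 orders
  if 3:h drops first: 420 orders
  if 7:k drops first: 210 orders
heap linearizations: 1680

1680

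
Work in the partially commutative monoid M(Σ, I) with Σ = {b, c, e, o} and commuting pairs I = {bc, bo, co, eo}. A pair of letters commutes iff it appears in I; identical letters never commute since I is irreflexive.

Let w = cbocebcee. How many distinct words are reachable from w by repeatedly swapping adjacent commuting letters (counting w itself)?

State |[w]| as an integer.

#0=c has no predecessor
#1=b has no predecessor
#2=o has no predecessor
#3=c depends on [0:c]
#4=e depends on [1:b, 3:c]
#5=b depends on [4:e]
#6=c depends on [4:e]
#7=e depends on [5:b, 6:c]
#8=e depends on [7:e]
sources: [0:c, 1:b, 2:o]
N(rest) = Σ N(rest − s) over sources s of rest; N(one piece) = 1:
  size 1 → [2]=1  [8]=1
  size 2 → [2,8]=2  [7,8]=1
  size 3 → [2,7,8]=3  [5,7,8]=1  [6,7,8]=1
  size 4 → [2,5,7,8]=4  [2,6,7,8]=4  [5,6,7,8]=2
  size 5 → [2,5,6,7,8]=10  [4,5,6,7,8]=2
  size 6 → [1,4,5,6,7,8]=2  [2,4,5,6,7,8]=12  [3,4,5,6,7,8]=2
  size 7 → [0,3,4,5,6,7,8]=2  [1,2,4,5,6,7,8]=14  [1,3,4,5,6,7,8]=4  [2,3,4,5,6,7,8]=14
  first=0(c) contributes 32
  first=1(b) contributes 16
  first=2(o) contributes 6
|[w]| = 54

54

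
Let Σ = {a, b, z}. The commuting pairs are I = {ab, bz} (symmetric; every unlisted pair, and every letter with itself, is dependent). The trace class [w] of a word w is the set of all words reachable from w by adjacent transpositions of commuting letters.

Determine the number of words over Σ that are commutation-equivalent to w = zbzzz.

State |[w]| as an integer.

5

0(z) covers ∅
1(b) covers ∅
2(z) covers 0:z
3(z) covers 2:z
4(z) covers 3:z
floor of heap: 0:z, 1:b
completions by unplaced set U, small U first (add the entries for U minus each lowest piece of U):
  |U|=1: {1}:1  {4}:1
  |U|=2: {1,4}:2  {3,4}:1
  |U|=3: {1,3,4}:3  {2,3,4}:1
  start at 0(z): 4
  start at 1(b): 1
sum over floor = 5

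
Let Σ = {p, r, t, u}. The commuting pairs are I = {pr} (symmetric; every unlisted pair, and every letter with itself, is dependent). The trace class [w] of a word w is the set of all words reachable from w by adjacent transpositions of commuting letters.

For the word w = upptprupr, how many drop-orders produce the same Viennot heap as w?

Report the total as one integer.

piece 0:u — minimal
piece 1:p rests on {0:u}
piece 2:p rests on {1:p}
piece 3:t rests on {2:p}
piece 4:p rests on {3:t}
piece 5:r rests on {3:t}
piece 6:u rests on {4:p, 5:r}
piece 7:p rests on {6:u}
piece 8:r rests on {6:u}
minimal pieces: {0:u}
ways to finish when only these pieces remain (= sum over removing one remaining piece with nothing left below it):
  1 left: {7}→1  {8}→1
  2 left: {7,8}→2
  3 left: {6,7,8}→2
  4 left: {4,6,7,8}→2  {5,6,7,8}→2
  5 left: {4,5,6,7,8}→4
  6 left: {3,4,5,6,7,8}→4
  7 left: {2,3,4,5,6,7,8}→4
  placing 0:u first → 4 extensions

4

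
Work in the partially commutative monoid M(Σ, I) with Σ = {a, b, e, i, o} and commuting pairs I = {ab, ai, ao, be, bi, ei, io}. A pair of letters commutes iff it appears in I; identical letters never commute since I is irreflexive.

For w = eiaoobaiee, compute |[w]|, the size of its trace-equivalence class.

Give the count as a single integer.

990

drop 0:e onto floor
drop 1:i onto floor
drop 2:a onto {0:e}
drop 3:o onto {0:e}
drop 4:o onto {3:o}
drop 5:b onto {4:o}
drop 6:a onto {2:a}
drop 7:i onto {1:i}
drop 8:e onto {4:o, 6:a}
drop 9:e onto {8:e}
ground layer = {0:e, 1:i}
drop-orders for the pieces not yet dropped (sum over which currently-grounded one goes next):
  1 to go: {5} 1  {7} 1  {9} 1
  2 to go: {1,7} 1  {5,7} 2  {5,9} 2  {7,9} 2  {8,9} 1
  3 to go: {1,5,7} 3  {1,7,9} 3  {5,7,9} 6  {5,8,9} 3  {6,8,9} 1  {7,8,9} 3
  4 to go: {1,5,7,9} 12  {1,7,8,9} 6  {2,6,8,9} 1  {4,5,8,9} 3  {5,6,8,9} 4  {5,7,8,9} 12  {6,7,8,9} 4
  5 to go: {1,5,7,8,9} 30  {1,6,7,8,9} 10  {2,5,6,8,9} 5  {2,6,7,8,9} 5  {3,4,5,8,9} 3  {4,5,6,8,9} 7  {4,5,7,8,9} 15  {5,6,7,8,9} 20
  6 to go: {1,2,6,7,8,9} 15  {1,4,5,7,8,9} 45  {1,5,6,7,8,9} 60  {2,4,5,6,8,9} 12  {2,5,6,7,8,9} 30  {3,4,5,6,8,9} 10  {3,4,5,7,8,9} 18  {4,5,6,7,8,9} 42
  7 to go: {1,2,5,6,7,8,9} 105  {1,3,4,5,7,8,9} 63  {1,4,5,6,7,8,9} 147  {2,3,4,5,6,8,9} 22  {2,4,5,6,7,8,9} 84  {3,4,5,6,7,8,9} 70
  8 to go: {0,2,3,4,5,6,8,9} 22  {1,2,4,5,6,7,8,9} 336  {1,3,4,5,6,7,8,9} 280  {2,3,4,5,6,7,8,9} 176
  if 0:e drops first: 792 orders
  if 1:i drops first: 198 orders
heap linearizations: 990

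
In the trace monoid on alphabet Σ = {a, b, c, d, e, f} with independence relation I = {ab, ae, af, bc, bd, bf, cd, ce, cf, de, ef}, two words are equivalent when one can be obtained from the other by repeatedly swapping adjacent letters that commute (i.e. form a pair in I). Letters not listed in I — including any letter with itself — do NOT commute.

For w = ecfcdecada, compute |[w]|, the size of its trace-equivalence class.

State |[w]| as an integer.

#0=e has no predecessor
#1=c has no predecessor
#2=f has no predecessor
#3=c depends on [1:c]
#4=d depends on [2:f]
#5=e depends on [0:e]
#6=c depends on [3:c]
#7=a depends on [4:d, 6:c]
#8=d depends on [7:a]
#9=a depends on [8:d]
sources: [0:e, 1:c, 2:f]
N(rest) = Σ N(rest − s) over sources s of rest; N(one piece) = 1:
  size 1 → [5]=1  [9]=1
  size 2 → [0,5]=1  [5,9]=2  [8,9]=1
  size 3 → [0,5,9]=3  [5,8,9]=3  [7,8,9]=1
  size 4 → [0,5,8,9]=6  [4,7,8,9]=1  [5,7,8,9]=4  [6,7,8,9]=1
  size 5 → [0,5,7,8,9]=10  [2,4,7,8,9]=1  [3,6,7,8,9]=1  [4,5,7,8,9]=5  [4,6,7,8,9]=2  [5,6,7,8,9]=5
  size 6 → [0,4,5,7,8,9]=15  [0,5,6,7,8,9]=15  [1,3,6,7,8,9]=1  [2,4,5,7,8,9]=6  [2,4,6,7,8,9]=3  [3,4,6,7,8,9]=3  [3,5,6,7,8,9]=6  [4,5,6,7,8,9]=12
  size 7 → [0,2,4,5,7,8,9]=21  [0,3,5,6,7,8,9]=21  [0,4,5,6,7,8,9]=42  [1,3,4,6,7,8,9]=4  [1,3,5,6,7,8,9]=7  [2,3,4,6,7,8,9]=6  [2,4,5,6,7,8,9]=21  [3,4,5,6,7,8,9]=21
  size 8 → [0,1,3,5,6,7,8,9]=28  [0,2,4,5,6,7,8,9]=84  [0,3,4,5,6,7,8,9]=84  [1,2,3,4,6,7,8,9]=10  [1,3,4,5,6,7,8,9]=32  [2,3,4,5,6,7,8,9]=48
  first=0(e) contributes 90
  first=1(c) contributes 216
  first=2(f) contributes 144
|[w]| = 450

450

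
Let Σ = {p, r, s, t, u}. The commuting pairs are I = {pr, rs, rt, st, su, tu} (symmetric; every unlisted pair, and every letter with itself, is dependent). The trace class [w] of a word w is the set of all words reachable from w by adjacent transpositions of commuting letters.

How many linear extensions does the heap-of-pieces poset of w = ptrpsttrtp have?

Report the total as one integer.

180

piece 0:p — minimal
piece 1:t rests on {0:p}
piece 2:r — minimal
piece 3:p rests on {1:t}
piece 4:s rests on {3:p}
piece 5:t rests on {3:p}
piece 6:t rests on {5:t}
piece 7:r rests on {2:r}
piece 8:t rests on {6:t}
piece 9:p rests on {4:s, 8:t}
minimal pieces: {0:p, 2:r}
ways to finish when only these pieces remain (= sum over removing one remaining piece with nothing left below it):
  1 left: {7}→1  {9}→1
  2 left: {2,7}→1  {4,9}→1  {7,9}→2  {8,9}→1
  3 left: {2,7,9}→3  {4,7,9}→3  {4,8,9}→2  {6,8,9}→1  {7,8,9}→3
  4 left: {2,4,7,9}→6  {2,7,8,9}→6  {4,6,8,9}→3  {4,7,8,9}→8  {5,6,8,9}→1  {6,7,8,9}→4
  5 left: {2,4,7,8,9}→20  {2,6,7,8,9}→10  {4,5,6,8,9}→4  {4,6,7,8,9}→15  {5,6,7,8,9}→5
  6 left: {2,4,6,7,8,9}→45  {2,5,6,7,8,9}→15  {3,4,5,6,8,9}→4  {4,5,6,7,8,9}→24
  7 left: {1,3,4,5,6,8,9}→4  {2,4,5,6,7,8,9}→84  {3,4,5,6,7,8,9}→28
  8 left: {0,1,3,4,5,6,8,9}→4  {1,3,4,5,6,7,8,9}→32  {2,3,4,5,6,7,8,9}→112
  placing 0:p first → 144 extensions
  placing 2:r first → 36 extensions
total linear extensions = 180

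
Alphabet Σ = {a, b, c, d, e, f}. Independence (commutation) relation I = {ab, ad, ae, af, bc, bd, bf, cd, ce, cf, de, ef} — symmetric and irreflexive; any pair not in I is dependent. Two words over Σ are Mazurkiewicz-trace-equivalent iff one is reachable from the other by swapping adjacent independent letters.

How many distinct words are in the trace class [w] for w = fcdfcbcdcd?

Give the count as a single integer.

1260

piece 0:f — minimal
piece 1:c — minimal
piece 2:d rests on {0:f}
piece 3:f rests on {2:d}
piece 4:c rests on {1:c}
piece 5:b — minimal
piece 6:c rests on {4:c}
piece 7:d rests on {3:f}
piece 8:c rests on {6:c}
piece 9:d rests on {7:d}
minimal pieces: {0:f, 1:c, 5:b}
ways to finish when only these pieces remain (= sum over removing one remaining piece with nothing left below it):
  1 left: {5}→1  {8}→1  {9}→1
  2 left: {5,8}→2  {5,9}→2  {6,8}→1  {7,9}→1  {8,9}→2
  3 left: {3,7,9}→1  {4,6,8}→1  {5,6,8}→3  {5,7,9}→3  {5,8,9}→6  {6,8,9}→3  {7,8,9}→3
  4 left: {1,4,6,8}→1  {2,3,7,9}→1  {3,5,7,9}→4  {3,7,8,9}→4  {4,5,6,8}→4  {4,6,8,9}→4  {5,6,8,9}→12  {5,7,8,9}→12  {6,7,8,9}→6
  5 left: {0,2,3,7,9}→1  {1,4,5,6,8}→5  {1,4,6,8,9}→5  {2,3,5,7,9}→5  {2,3,7,8,9}→5  {3,5,7,8,9}→20  {3,6,7,8,9}→10  {4,5,6,8,9}→20  {4,6,7,8,9}→10  {5,6,7,8,9}→30
  6 left: {0,2,3,5,7,9}→6  {0,2,3,7,8,9}→6  {1,4,5,6,8,9}→30  {1,4,6,7,8,9}→15  {2,3,5,7,8,9}→30  {2,3,6,7,8,9}→15  {3,4,6,7,8,9}→20  {3,5,6,7,8,9}→60  {4,5,6,7,8,9}→60
  7 left: {0,2,3,5,7,8,9}→42  {0,2,3,6,7,8,9}→21  {1,3,4,6,7,8,9}→35  {1,4,5,6,7,8,9}→105  {2,3,4,6,7,8,9}→35  {2,3,5,6,7,8,9}→105  {3,4,5,6,7,8,9}→140
  8 left: {0,2,3,4,6,7,8,9}→56  {0,2,3,5,6,7,8,9}→168  {1,2,3,4,6,7,8,9}→70  {1,3,4,5,6,7,8,9}→280  {2,3,4,5,6,7,8,9}→280
  placing 0:f first → 630 extensions
  placing 1:c first → 504 extensions
  placing 5:b first → 126 extensions
total linear extensions = 1260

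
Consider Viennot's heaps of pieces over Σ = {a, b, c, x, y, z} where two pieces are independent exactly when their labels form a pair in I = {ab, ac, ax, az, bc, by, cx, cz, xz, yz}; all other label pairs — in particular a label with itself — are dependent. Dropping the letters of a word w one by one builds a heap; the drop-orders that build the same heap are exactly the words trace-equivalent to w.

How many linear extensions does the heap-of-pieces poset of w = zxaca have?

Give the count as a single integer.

60

#0=z has no predecessor
#1=x has no predecessor
#2=a has no predecessor
#3=c has no predecessor
#4=a depends on [2:a]
sources: [0:z, 1:x, 2:a, 3:c]
N(rest) = Σ N(rest − s) over sources s of rest; N(one piece) = 1:
  size 1 → [0]=1  [1]=1  [3]=1  [4]=1
  size 2 → [0,1]=2  [0,3]=2  [0,4]=2  [1,3]=2  [1,4]=2  [2,4]=1  [3,4]=2
  size 3 → [0,1,3]=6  [0,1,4]=6  [0,2,4]=3  [0,3,4]=6  [1,2,4]=3  [1,3,4]=6  [2,3,4]=3
  first=0(z) contributes 12
  first=1(x) contributes 12
  first=2(a) contributes 24
  first=3(c) contributes 12
|[w]| = 60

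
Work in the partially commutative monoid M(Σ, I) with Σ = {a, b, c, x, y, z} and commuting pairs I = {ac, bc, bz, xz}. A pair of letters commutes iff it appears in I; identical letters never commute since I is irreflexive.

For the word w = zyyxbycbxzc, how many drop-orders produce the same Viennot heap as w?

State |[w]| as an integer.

piece 0:z — minimal
piece 1:y rests on {0:z}
piece 2:y rests on {1:y}
piece 3:x rests on {2:y}
piece 4:b rests on {3:x}
piece 5:y rests on {4:b}
piece 6:c rests on {5:y}
piece 7:b rests on {5:y}
piece 8:x rests on {6:c, 7:b}
piece 9:z rests on {6:c}
piece 10:c rests on {8:x, 9:z}
minimal pieces: {0:z}
ways to finish when only these pieces remain (= sum over removing one remaining piece with nothing left below it):
  1 left: {10}→1
  2 left: {8,10}→1  {9,10}→1
  3 left: {7,8,10}→1  {8,9,10}→2
  4 left: {6,8,9,10}→2  {7,8,9,10}→3
  5 left: {6,7,8,9,10}→5
  6 left: {5,6,7,8,9,10}→5
  7 left: {4,5,6,7,8,9,10}→5
  8 left: {3,4,5,6,7,8,9,10}→5
  9 left: {2,3,4,5,6,7,8,9,10}→5
  placing 0:z first → 5 extensions

5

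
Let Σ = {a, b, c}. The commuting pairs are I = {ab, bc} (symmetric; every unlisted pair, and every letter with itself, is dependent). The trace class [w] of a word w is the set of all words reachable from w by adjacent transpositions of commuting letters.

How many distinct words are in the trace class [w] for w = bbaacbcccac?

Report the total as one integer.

0(b) covers ∅
1(b) covers 0:b
2(a) covers ∅
3(a) covers 2:a
4(c) covers 3:a
5(b) covers 1:b
6(c) covers 4:c
7(c) covers 6:c
8(c) covers 7:c
9(a) covers 8:c
10(c) covers 9:a
floor of heap: 0:b, 2:a
completions by unplaced set U, small U first (add the entries for U minus each lowest piece of U):
  |U|=1: {5}:1  {10}:1
  |U|=2: {1,5}:1  {5,10}:2  {9,10}:1
  |U|=3: {0,1,5}:1  {1,5,10}:3  {5,9,10}:3  {8,9,10}:1
  |U|=4: {0,1,5,10}:4  {1,5,9,10}:6  {5,8,9,10}:4  {7,8,9,10}:1
  |U|=5: {0,1,5,9,10}:10  {1,5,8,9,10}:10  {5,7,8,9,10}:5  {6,7,8,9,10}:1
  |U|=6: {0,1,5,8,9,10}:20  {1,5,7,8,9,10}:15  {4,6,7,8,9,10}:1  {5,6,7,8,9,10}:6
  |U|=7: {0,1,5,7,8,9,10}:35  {1,5,6,7,8,9,10}:21  {3,4,6,7,8,9,10}:1  {4,5,6,7,8,9,10}:7
  |U|=8: {0,1,5,6,7,8,9,10}:56  {1,4,5,6,7,8,9,10}:28  {2,3,4,6,7,8,9,10}:1  {3,4,5,6,7,8,9,10}:8
  |U|=9: {0,1,4,5,6,7,8,9,10}:84  {1,3,4,5,6,7,8,9,10}:36  {2,3,4,5,6,7,8,9,10}:9
  start at 0(b): 45
  start at 2(a): 120
sum over floor = 165

165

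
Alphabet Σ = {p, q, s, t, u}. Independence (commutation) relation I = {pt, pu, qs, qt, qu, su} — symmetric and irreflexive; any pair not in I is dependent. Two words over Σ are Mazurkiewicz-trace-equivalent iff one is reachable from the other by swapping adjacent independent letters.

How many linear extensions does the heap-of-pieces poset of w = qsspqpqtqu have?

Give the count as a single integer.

70

#0=q has no predecessor
#1=s has no predecessor
#2=s depends on [1:s]
#3=p depends on [0:q, 2:s]
#4=q depends on [3:p]
#5=p depends on [4:q]
#6=q depends on [5:p]
#7=t depends on [2:s]
#8=q depends on [6:q]
#9=u depends on [7:t]
sources: [0:q, 1:s]
N(rest) = Σ N(rest − s) over sources s of rest; N(one piece) = 1:
  size 1 → [8]=1  [9]=1
  size 2 → [6,8]=1  [7,9]=1  [8,9]=2
  size 3 → [5,6,8]=1  [6,8,9]=3  [7,8,9]=3
  size 4 → [4,5,6,8]=1  [5,6,8,9]=4  [6,7,8,9]=6
  size 5 → [3,4,5,6,8]=1  [4,5,6,8,9]=5  [5,6,7,8,9]=10
  size 6 → [0,3,4,5,6,8]=1  [3,4,5,6,8,9]=6  [4,5,6,7,8,9]=15
  size 7 → [0,3,4,5,6,8,9]=7  [3,4,5,6,7,8,9]=21
  size 8 → [0,3,4,5,6,7,8,9]=28  [2,3,4,5,6,7,8,9]=21
  first=0(q) contributes 21
  first=1(s) contributes 49
|[w]| = 70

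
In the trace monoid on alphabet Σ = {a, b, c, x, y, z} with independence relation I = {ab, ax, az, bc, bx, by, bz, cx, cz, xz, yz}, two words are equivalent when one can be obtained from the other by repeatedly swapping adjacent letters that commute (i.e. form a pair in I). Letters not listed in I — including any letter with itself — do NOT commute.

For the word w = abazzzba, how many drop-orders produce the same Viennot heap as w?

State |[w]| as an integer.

piece 0:a — minimal
piece 1:b — minimal
piece 2:a rests on {0:a}
piece 3:z — minimal
piece 4:z rests on {3:z}
piece 5:z rests on {4:z}
piece 6:b rests on {1:b}
piece 7:a rests on {2:a}
minimal pieces: {0:a, 1:b, 3:z}
ways to finish when only these pieces remain (= sum over removing one remaining piece with nothing left below it):
  1 left: {5}→1  {6}→1  {7}→1
  2 left: {1,6}→1  {2,7}→1  {4,5}→1  {5,6}→2  {5,7}→2  {6,7}→2
  3 left: {0,2,7}→1  {1,5,6}→3  {1,6,7}→3  {2,5,7}→3  {2,6,7}→3  {3,4,5}→1  {4,5,6}→3  {4,5,7}→3  {5,6,7}→6
  4 left: {0,2,5,7}→4  {0,2,6,7}→4  {1,2,6,7}→6  {1,4,5,6}→6  {1,5,6,7}→12  {2,4,5,7}→6  {2,5,6,7}→12  {3,4,5,6}→4  {3,4,5,7}→4  {4,5,6,7}→12
  5 left: {0,1,2,6,7}→10  {0,2,4,5,7}→10  {0,2,5,6,7}→20  {1,2,5,6,7}→30  {1,3,4,5,6}→10  {1,4,5,6,7}→30  {2,3,4,5,7}→10  {2,4,5,6,7}→30  {3,4,5,6,7}→20
  6 left: {0,1,2,5,6,7}→60  {0,2,3,4,5,7}→20  {0,2,4,5,6,7}→60  {1,2,4,5,6,7}→90  {1,3,4,5,6,7}→60  {2,3,4,5,6,7}→60
  placing 0:a first → 210 extensions
  placing 1:b first → 140 extensions
  placing 3:z first → 210 extensions
total linear extensions = 560

560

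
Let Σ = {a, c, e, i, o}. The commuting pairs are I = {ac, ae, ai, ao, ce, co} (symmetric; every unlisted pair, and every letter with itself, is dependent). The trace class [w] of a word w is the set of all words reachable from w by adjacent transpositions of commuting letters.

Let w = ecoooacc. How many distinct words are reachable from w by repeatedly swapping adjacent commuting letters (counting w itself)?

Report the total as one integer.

280

drop 0:e onto floor
drop 1:c onto floor
drop 2:o onto {0:e}
drop 3:o onto {2:o}
drop 4:o onto {3:o}
drop 5:a onto floor
drop 6:c onto {1:c}
drop 7:c onto {6:c}
ground layer = {0:e, 1:c, 5:a}
drop-orders for the pieces not yet dropped (sum over which currently-grounded one goes next):
  1 to go: {4} 1  {5} 1  {7} 1
  2 to go: {3,4} 1  {4,5} 2  {4,7} 2  {5,7} 2  {6,7} 1
  3 to go: {1,6,7} 1  {2,3,4} 1  {3,4,5} 3  {3,4,7} 3  {4,5,7} 6  {4,6,7} 3  {5,6,7} 3
  4 to go: {0,2,3,4} 1  {1,4,6,7} 4  {1,5,6,7} 4  {2,3,4,5} 4  {2,3,4,7} 4  {3,4,5,7} 12  {3,4,6,7} 6  {4,5,6,7} 12
  5 to go: {0,2,3,4,5} 5  {0,2,3,4,7} 5  {1,3,4,6,7} 10  {1,4,5,6,7} 20  {2,3,4,5,7} 20  {2,3,4,6,7} 10  {3,4,5,6,7} 30
  6 to go: {0,2,3,4,5,7} 30  {0,2,3,4,6,7} 15  {1,2,3,4,6,7} 20  {1,3,4,5,6,7} 60  {2,3,4,5,6,7} 60
  if 0:e drops first: 140 orders
  if 1:c drops first: 105 orders
  if 5:a drops first: 35 orders
heap linearizations: 280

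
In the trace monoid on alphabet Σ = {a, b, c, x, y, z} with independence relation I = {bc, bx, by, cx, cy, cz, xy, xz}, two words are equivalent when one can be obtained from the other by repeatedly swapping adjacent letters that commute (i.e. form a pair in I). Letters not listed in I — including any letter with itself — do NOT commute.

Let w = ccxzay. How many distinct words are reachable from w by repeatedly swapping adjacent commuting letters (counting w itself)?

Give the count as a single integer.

12

piece 0:c — minimal
piece 1:c rests on {0:c}
piece 2:x — minimal
piece 3:z — minimal
piece 4:a rests on {1:c, 2:x, 3:z}
piece 5:y rests on {4:a}
minimal pieces: {0:c, 2:x, 3:z}
ways to finish when only these pieces remain (= sum over removing one remaining piece with nothing left below it):
  1 left: {5}→1
  2 left: {4,5}→1
  3 left: {1,4,5}→1  {2,4,5}→1  {3,4,5}→1
  4 left: {0,1,4,5}→1  {1,2,4,5}→2  {1,3,4,5}→2  {2,3,4,5}→2
  placing 0:c first → 6 extensions
  placing 2:x first → 3 extensions
  placing 3:z first → 3 extensions
total linear extensions = 12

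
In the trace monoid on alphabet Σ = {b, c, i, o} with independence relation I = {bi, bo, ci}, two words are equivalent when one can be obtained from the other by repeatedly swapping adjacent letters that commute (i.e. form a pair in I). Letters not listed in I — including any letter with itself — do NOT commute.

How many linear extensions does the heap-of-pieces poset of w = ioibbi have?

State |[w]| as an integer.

#0=i has no predecessor
#1=o depends on [0:i]
#2=i depends on [1:o]
#3=b has no predecessor
#4=b depends on [3:b]
#5=i depends on [2:i]
sources: [0:i, 3:b]
N(rest) = Σ N(rest − s) over sources s of rest; N(one piece) = 1:
  size 1 → [4]=1  [5]=1
  size 2 → [2,5]=1  [3,4]=1  [4,5]=2
  size 3 → [1,2,5]=1  [2,4,5]=3  [3,4,5]=3
  size 4 → [0,1,2,5]=1  [1,2,4,5]=4  [2,3,4,5]=6
  first=0(i) contributes 10
  first=3(b) contributes 5
|[w]| = 15

15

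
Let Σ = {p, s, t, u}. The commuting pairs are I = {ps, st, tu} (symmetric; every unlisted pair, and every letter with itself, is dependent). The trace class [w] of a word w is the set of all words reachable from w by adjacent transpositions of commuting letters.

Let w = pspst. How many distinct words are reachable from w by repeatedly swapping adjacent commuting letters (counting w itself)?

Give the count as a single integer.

10

piece 0:p — minimal
piece 1:s — minimal
piece 2:p rests on {0:p}
piece 3:s rests on {1:s}
piece 4:t rests on {2:p}
minimal pieces: {0:p, 1:s}
ways to finish when only these pieces remain (= sum over removing one remaining piece with nothing left below it):
  1 left: {3}→1  {4}→1
  2 left: {1,3}→1  {2,4}→1  {3,4}→2
  3 left: {0,2,4}→1  {1,3,4}→3  {2,3,4}→3
  placing 0:p first → 6 extensions
  placing 1:s first → 4 extensions
total linear extensions = 10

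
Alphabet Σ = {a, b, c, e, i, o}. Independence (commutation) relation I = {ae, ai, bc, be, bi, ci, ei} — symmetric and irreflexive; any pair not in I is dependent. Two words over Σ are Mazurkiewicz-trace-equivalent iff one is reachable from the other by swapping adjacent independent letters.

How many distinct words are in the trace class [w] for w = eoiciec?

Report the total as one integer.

10

piece 0:e — minimal
piece 1:o rests on {0:e}
piece 2:i rests on {1:o}
piece 3:c rests on {1:o}
piece 4:i rests on {2:i}
piece 5:e rests on {3:c}
piece 6:c rests on {5:e}
minimal pieces: {0:e}
ways to finish when only these pieces remain (= sum over removing one remaining piece with nothing left below it):
  1 left: {4}→1  {6}→1
  2 left: {2,4}→1  {4,6}→2  {5,6}→1
  3 left: {2,4,6}→3  {3,5,6}→1  {4,5,6}→3
  4 left: {2,4,5,6}→6  {3,4,5,6}→4
  5 left: {2,3,4,5,6}→10
  placing 0:e first → 10 extensions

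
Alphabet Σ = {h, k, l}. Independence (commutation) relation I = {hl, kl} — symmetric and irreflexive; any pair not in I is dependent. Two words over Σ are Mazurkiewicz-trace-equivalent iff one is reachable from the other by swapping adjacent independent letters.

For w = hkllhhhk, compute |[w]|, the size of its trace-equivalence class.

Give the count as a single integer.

#0=h has no predecessor
#1=k depends on [0:h]
#2=l has no predecessor
#3=l depends on [2:l]
#4=h depends on [1:k]
#5=h depends on [4:h]
#6=h depends on [5:h]
#7=k depends on [6:h]
sources: [0:h, 2:l]
N(rest) = Σ N(rest − s) over sources s of rest; N(one piece) = 1:
  size 1 → [3]=1  [7]=1
  size 2 → [2,3]=1  [3,7]=2  [6,7]=1
  size 3 → [2,3,7]=3  [3,6,7]=3  [5,6,7]=1
  size 4 → [2,3,6,7]=6  [3,5,6,7]=4  [4,5,6,7]=1
  size 5 → [1,4,5,6,7]=1  [2,3,5,6,7]=10  [3,4,5,6,7]=5
  size 6 → [0,1,4,5,6,7]=1  [1,3,4,5,6,7]=6  [2,3,4,5,6,7]=15
  first=0(h) contributes 21
  first=2(l) contributes 7
|[w]| = 28

28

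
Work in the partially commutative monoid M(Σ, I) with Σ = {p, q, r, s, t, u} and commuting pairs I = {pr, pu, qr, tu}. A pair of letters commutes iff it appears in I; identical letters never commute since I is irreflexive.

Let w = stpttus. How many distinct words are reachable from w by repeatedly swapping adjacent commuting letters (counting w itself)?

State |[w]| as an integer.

drop 0:s onto floor
drop 1:t onto {0:s}
drop 2:p onto {1:t}
drop 3:t onto {2:p}
drop 4:t onto {3:t}
drop 5:u onto {0:s}
drop 6:s onto {4:t, 5:u}
ground layer = {0:s}
drop-orders for the pieces not yet dropped (sum over which currently-grounded one goes next):
  1 to go: {6} 1
  2 to go: {4,6} 1  {5,6} 1
  3 to go: {3,4,6} 1  {4,5,6} 2
  4 to go: {2,3,4,6} 1  {3,4,5,6} 3
  5 to go: {1,2,3,4,6} 1  {2,3,4,5,6} 4
  if 0:s drops first: 5 orders

5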